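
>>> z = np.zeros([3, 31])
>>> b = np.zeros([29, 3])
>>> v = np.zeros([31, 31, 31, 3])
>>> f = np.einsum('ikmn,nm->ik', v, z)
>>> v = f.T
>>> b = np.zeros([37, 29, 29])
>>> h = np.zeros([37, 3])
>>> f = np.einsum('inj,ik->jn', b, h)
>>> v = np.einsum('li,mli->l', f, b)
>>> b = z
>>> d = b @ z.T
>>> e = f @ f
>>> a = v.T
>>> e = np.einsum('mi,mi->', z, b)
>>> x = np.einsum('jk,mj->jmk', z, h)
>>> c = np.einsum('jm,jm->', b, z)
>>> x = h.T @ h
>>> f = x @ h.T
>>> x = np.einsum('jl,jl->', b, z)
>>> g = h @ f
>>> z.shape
(3, 31)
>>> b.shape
(3, 31)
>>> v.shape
(29,)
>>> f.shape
(3, 37)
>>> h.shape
(37, 3)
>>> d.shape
(3, 3)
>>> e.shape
()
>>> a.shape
(29,)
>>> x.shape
()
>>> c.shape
()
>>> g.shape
(37, 37)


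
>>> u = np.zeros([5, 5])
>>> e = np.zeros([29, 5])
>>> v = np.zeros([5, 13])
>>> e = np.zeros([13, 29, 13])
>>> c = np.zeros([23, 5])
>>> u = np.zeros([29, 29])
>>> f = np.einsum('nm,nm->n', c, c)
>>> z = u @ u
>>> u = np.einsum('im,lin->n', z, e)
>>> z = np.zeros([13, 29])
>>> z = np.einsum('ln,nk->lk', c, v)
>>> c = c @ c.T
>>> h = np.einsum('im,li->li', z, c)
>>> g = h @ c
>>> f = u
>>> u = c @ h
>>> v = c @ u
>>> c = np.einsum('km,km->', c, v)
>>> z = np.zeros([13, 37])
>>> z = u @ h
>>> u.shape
(23, 23)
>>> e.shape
(13, 29, 13)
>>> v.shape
(23, 23)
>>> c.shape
()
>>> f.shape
(13,)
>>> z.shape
(23, 23)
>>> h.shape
(23, 23)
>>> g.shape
(23, 23)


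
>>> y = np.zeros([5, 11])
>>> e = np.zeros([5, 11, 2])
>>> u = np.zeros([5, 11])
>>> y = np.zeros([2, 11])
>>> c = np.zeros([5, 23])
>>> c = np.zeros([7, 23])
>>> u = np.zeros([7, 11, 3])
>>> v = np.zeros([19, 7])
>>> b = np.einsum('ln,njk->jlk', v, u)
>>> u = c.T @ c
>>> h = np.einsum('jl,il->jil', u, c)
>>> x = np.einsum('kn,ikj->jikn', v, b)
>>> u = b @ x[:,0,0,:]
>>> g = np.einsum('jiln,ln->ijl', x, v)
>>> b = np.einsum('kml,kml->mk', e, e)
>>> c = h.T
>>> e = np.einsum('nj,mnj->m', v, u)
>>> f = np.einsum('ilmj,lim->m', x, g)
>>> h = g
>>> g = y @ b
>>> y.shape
(2, 11)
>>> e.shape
(11,)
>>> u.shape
(11, 19, 7)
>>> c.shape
(23, 7, 23)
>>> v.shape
(19, 7)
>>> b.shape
(11, 5)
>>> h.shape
(11, 3, 19)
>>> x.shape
(3, 11, 19, 7)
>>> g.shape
(2, 5)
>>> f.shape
(19,)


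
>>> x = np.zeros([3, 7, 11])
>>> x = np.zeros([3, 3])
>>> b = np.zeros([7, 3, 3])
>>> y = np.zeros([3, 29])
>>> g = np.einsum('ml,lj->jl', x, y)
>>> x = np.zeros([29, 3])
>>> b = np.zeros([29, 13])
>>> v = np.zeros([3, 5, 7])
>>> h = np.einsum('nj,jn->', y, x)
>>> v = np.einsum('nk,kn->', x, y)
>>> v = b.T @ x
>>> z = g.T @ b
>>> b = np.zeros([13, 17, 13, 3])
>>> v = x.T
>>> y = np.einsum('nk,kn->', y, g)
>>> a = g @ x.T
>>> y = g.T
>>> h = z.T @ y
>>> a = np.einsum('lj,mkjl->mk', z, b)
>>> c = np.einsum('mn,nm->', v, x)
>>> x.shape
(29, 3)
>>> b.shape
(13, 17, 13, 3)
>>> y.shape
(3, 29)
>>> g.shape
(29, 3)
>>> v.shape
(3, 29)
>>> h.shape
(13, 29)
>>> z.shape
(3, 13)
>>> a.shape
(13, 17)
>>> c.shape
()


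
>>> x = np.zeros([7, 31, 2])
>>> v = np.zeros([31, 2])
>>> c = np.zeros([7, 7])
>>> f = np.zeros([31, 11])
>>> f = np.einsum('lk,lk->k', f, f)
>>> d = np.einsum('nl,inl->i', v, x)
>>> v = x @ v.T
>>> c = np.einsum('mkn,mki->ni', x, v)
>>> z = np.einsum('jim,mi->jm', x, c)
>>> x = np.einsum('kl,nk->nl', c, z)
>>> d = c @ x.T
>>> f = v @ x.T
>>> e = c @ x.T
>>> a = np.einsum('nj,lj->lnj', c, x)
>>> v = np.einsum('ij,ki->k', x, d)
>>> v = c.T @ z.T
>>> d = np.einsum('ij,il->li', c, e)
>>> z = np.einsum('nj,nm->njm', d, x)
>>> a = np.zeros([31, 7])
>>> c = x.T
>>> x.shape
(7, 31)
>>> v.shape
(31, 7)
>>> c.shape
(31, 7)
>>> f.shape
(7, 31, 7)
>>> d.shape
(7, 2)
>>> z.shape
(7, 2, 31)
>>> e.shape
(2, 7)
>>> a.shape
(31, 7)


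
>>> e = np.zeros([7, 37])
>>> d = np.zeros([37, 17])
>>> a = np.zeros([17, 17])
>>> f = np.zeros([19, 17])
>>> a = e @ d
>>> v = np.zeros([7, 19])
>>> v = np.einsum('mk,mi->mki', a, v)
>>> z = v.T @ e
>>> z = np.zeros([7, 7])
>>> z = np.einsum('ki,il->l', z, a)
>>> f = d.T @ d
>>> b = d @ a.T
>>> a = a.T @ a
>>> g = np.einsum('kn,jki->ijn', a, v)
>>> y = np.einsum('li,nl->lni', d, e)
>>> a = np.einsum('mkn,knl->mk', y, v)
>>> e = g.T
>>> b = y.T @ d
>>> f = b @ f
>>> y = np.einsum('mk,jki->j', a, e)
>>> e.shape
(17, 7, 19)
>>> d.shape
(37, 17)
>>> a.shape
(37, 7)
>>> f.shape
(17, 7, 17)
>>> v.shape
(7, 17, 19)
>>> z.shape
(17,)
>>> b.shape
(17, 7, 17)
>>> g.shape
(19, 7, 17)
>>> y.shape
(17,)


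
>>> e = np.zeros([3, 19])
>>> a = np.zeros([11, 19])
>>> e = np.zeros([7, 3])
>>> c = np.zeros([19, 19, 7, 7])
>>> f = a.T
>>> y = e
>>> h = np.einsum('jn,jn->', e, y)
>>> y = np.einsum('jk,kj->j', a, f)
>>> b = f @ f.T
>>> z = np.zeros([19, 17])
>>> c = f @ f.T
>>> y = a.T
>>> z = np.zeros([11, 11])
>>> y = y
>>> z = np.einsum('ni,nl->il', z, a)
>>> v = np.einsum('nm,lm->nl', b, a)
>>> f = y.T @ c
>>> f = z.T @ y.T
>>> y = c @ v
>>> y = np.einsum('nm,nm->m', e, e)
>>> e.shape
(7, 3)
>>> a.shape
(11, 19)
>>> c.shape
(19, 19)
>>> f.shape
(19, 19)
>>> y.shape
(3,)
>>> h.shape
()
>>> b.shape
(19, 19)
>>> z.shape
(11, 19)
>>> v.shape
(19, 11)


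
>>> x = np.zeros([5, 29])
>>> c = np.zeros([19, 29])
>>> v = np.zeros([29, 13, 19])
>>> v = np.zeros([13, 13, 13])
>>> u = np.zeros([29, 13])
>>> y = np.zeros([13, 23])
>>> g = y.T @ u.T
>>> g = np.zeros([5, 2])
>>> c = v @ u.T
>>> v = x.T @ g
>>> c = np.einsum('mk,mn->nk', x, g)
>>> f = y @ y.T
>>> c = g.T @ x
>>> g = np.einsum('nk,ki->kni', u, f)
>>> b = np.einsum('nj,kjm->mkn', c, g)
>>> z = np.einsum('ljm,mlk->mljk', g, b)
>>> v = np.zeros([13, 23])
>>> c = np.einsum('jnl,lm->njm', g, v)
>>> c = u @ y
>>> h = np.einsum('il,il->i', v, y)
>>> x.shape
(5, 29)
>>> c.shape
(29, 23)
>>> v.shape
(13, 23)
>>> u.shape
(29, 13)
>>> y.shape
(13, 23)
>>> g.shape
(13, 29, 13)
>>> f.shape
(13, 13)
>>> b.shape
(13, 13, 2)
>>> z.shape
(13, 13, 29, 2)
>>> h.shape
(13,)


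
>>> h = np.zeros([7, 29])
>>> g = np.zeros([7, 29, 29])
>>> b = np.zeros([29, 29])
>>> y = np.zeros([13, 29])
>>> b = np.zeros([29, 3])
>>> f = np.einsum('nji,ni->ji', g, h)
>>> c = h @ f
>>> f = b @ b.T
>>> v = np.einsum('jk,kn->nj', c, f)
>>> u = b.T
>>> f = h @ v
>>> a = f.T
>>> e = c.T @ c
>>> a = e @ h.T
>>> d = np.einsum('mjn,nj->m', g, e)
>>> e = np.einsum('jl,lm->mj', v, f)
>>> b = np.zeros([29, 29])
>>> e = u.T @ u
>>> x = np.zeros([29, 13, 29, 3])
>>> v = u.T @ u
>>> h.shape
(7, 29)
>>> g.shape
(7, 29, 29)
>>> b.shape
(29, 29)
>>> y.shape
(13, 29)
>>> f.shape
(7, 7)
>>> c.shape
(7, 29)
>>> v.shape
(29, 29)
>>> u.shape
(3, 29)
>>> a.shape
(29, 7)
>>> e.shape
(29, 29)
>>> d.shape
(7,)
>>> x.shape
(29, 13, 29, 3)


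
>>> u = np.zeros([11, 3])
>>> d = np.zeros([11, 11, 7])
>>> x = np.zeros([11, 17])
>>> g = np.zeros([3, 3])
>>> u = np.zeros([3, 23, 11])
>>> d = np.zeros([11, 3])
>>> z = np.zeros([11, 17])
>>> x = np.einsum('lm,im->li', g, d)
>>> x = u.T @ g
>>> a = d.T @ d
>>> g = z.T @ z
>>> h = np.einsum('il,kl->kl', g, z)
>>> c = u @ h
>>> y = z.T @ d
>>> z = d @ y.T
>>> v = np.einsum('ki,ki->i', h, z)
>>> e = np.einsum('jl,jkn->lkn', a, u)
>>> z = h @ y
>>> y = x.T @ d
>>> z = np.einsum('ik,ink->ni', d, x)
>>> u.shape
(3, 23, 11)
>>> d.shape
(11, 3)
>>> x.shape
(11, 23, 3)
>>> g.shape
(17, 17)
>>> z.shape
(23, 11)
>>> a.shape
(3, 3)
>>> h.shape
(11, 17)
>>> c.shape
(3, 23, 17)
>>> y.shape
(3, 23, 3)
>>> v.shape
(17,)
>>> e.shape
(3, 23, 11)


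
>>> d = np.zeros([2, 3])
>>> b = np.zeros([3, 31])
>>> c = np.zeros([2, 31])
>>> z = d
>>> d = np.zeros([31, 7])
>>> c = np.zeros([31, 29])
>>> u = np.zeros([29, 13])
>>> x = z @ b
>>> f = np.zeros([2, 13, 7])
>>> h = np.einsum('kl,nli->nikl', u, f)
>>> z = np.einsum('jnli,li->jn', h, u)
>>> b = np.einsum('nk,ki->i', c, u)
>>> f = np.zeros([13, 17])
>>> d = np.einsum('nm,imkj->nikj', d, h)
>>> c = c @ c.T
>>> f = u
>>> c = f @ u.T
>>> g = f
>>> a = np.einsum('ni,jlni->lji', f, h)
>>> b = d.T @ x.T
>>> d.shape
(31, 2, 29, 13)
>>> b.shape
(13, 29, 2, 2)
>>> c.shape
(29, 29)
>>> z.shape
(2, 7)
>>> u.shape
(29, 13)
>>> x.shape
(2, 31)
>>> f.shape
(29, 13)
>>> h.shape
(2, 7, 29, 13)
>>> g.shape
(29, 13)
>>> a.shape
(7, 2, 13)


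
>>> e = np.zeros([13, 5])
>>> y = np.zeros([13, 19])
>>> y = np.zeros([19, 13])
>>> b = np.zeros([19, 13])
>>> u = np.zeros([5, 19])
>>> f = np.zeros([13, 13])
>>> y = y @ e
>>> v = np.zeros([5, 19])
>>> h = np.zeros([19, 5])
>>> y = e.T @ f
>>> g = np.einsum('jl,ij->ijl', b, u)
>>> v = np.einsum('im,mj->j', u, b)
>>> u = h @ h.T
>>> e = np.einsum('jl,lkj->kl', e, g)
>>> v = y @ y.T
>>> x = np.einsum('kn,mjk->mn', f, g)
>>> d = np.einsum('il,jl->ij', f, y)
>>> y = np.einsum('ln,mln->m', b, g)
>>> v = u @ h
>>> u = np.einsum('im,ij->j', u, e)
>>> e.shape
(19, 5)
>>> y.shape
(5,)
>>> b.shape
(19, 13)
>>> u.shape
(5,)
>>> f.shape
(13, 13)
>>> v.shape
(19, 5)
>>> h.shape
(19, 5)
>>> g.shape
(5, 19, 13)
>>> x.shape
(5, 13)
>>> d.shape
(13, 5)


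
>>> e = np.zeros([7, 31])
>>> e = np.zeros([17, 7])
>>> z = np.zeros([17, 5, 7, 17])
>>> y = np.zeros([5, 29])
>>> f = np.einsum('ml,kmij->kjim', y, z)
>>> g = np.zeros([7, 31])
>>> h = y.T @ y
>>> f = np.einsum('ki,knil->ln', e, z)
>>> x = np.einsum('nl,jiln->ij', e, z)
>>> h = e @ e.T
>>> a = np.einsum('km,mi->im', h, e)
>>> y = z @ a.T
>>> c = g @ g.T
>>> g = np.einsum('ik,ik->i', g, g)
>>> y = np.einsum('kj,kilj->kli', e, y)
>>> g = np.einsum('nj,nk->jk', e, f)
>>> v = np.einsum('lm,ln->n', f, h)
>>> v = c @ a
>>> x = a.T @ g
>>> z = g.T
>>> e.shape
(17, 7)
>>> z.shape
(5, 7)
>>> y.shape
(17, 7, 5)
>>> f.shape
(17, 5)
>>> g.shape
(7, 5)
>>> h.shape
(17, 17)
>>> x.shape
(17, 5)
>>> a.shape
(7, 17)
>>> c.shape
(7, 7)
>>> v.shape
(7, 17)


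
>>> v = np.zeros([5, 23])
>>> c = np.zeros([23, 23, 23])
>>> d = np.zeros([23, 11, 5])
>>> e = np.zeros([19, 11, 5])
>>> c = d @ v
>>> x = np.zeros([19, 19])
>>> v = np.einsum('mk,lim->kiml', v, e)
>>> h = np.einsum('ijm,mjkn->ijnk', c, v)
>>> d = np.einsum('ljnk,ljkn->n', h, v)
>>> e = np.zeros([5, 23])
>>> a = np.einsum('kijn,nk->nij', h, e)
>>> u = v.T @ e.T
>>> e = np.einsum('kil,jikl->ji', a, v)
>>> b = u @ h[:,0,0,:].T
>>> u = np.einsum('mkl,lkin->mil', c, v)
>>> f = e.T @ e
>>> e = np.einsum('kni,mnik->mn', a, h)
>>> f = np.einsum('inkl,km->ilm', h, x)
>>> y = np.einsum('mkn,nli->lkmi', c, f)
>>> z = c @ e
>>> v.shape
(23, 11, 5, 19)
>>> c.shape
(23, 11, 23)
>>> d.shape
(19,)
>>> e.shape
(23, 11)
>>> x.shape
(19, 19)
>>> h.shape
(23, 11, 19, 5)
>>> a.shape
(5, 11, 19)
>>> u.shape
(23, 5, 23)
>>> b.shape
(19, 5, 11, 23)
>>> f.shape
(23, 5, 19)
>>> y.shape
(5, 11, 23, 19)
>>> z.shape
(23, 11, 11)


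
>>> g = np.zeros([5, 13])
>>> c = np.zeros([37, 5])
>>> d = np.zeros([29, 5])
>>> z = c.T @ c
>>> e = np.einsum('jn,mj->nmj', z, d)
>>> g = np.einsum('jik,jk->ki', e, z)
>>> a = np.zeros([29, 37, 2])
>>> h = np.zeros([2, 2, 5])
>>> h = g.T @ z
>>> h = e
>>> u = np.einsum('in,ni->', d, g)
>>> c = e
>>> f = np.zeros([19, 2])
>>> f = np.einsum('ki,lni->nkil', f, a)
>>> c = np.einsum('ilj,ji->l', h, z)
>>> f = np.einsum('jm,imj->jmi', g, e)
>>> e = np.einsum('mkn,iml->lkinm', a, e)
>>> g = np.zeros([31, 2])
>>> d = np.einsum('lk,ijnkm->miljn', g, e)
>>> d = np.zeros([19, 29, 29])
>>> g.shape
(31, 2)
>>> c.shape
(29,)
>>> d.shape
(19, 29, 29)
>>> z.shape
(5, 5)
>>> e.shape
(5, 37, 5, 2, 29)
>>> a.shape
(29, 37, 2)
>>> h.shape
(5, 29, 5)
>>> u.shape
()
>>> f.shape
(5, 29, 5)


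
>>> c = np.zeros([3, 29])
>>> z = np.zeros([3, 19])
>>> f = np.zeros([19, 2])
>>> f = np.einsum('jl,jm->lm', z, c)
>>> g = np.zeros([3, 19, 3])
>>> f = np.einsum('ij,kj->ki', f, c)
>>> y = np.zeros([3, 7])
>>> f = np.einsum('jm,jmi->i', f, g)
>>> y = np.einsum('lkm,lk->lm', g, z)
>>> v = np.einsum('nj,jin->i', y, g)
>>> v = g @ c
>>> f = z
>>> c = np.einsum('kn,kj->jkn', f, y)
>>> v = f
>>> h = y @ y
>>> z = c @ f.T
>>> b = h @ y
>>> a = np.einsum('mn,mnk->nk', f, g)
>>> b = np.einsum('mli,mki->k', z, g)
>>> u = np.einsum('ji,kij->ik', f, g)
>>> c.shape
(3, 3, 19)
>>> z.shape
(3, 3, 3)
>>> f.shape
(3, 19)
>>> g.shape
(3, 19, 3)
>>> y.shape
(3, 3)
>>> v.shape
(3, 19)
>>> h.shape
(3, 3)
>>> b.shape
(19,)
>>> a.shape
(19, 3)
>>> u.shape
(19, 3)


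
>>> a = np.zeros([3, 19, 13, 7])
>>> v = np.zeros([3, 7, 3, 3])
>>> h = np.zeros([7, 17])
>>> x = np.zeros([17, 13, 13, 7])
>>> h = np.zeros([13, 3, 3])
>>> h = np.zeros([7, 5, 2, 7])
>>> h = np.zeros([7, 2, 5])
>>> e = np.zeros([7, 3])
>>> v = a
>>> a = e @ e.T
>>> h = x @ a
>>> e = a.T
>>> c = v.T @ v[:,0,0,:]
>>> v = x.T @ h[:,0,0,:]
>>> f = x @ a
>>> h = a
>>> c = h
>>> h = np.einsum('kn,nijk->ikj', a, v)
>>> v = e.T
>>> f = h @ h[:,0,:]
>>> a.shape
(7, 7)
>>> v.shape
(7, 7)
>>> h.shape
(13, 7, 13)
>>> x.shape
(17, 13, 13, 7)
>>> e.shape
(7, 7)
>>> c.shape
(7, 7)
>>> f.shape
(13, 7, 13)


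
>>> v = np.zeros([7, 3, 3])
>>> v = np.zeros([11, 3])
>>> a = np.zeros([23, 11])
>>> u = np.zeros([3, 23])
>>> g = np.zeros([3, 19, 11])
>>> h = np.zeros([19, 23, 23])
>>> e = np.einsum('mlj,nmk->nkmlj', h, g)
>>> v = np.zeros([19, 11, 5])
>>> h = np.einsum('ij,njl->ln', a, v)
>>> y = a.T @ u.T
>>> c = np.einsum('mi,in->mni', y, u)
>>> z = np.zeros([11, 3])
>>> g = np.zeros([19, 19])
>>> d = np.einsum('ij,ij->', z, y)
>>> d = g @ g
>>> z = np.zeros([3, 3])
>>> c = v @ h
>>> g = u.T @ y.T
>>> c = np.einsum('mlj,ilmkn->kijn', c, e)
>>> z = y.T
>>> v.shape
(19, 11, 5)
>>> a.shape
(23, 11)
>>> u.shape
(3, 23)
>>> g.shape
(23, 11)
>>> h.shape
(5, 19)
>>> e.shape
(3, 11, 19, 23, 23)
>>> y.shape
(11, 3)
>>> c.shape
(23, 3, 19, 23)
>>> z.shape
(3, 11)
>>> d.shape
(19, 19)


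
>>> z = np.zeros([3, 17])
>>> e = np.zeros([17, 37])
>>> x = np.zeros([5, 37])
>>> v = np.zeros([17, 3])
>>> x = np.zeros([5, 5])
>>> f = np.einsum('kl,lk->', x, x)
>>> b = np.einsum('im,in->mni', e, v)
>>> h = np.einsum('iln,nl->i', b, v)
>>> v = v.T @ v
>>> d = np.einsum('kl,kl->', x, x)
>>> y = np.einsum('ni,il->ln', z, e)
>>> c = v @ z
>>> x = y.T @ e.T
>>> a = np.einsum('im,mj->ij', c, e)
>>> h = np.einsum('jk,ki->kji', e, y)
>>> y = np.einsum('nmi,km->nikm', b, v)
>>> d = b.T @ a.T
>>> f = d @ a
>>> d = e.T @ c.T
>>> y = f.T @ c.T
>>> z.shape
(3, 17)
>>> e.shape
(17, 37)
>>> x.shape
(3, 17)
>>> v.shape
(3, 3)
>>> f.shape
(17, 3, 37)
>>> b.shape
(37, 3, 17)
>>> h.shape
(37, 17, 3)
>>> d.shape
(37, 3)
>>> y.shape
(37, 3, 3)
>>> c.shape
(3, 17)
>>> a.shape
(3, 37)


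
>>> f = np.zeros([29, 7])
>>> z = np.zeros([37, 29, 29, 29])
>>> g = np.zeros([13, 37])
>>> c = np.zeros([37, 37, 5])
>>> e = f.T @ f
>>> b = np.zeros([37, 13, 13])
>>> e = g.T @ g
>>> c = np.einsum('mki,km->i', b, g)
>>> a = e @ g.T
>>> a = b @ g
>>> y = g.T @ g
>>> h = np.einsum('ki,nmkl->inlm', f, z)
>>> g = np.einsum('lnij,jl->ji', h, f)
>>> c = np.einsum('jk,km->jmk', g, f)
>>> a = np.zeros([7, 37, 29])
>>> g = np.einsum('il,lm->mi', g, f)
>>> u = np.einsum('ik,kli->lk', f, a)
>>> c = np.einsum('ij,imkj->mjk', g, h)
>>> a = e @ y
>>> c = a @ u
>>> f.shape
(29, 7)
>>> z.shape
(37, 29, 29, 29)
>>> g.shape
(7, 29)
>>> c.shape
(37, 7)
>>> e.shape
(37, 37)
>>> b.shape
(37, 13, 13)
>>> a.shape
(37, 37)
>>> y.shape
(37, 37)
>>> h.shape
(7, 37, 29, 29)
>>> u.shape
(37, 7)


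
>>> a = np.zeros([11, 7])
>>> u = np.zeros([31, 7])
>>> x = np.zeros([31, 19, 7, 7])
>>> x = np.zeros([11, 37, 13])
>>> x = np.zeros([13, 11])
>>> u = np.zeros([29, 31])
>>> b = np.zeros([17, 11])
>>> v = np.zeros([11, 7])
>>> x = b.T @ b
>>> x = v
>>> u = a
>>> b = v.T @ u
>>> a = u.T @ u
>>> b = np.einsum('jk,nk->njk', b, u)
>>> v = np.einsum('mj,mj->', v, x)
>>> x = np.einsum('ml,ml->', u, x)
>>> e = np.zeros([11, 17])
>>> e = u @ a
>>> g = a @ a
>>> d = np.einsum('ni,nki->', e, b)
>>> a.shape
(7, 7)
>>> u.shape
(11, 7)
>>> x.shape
()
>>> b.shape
(11, 7, 7)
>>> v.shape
()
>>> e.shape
(11, 7)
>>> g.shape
(7, 7)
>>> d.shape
()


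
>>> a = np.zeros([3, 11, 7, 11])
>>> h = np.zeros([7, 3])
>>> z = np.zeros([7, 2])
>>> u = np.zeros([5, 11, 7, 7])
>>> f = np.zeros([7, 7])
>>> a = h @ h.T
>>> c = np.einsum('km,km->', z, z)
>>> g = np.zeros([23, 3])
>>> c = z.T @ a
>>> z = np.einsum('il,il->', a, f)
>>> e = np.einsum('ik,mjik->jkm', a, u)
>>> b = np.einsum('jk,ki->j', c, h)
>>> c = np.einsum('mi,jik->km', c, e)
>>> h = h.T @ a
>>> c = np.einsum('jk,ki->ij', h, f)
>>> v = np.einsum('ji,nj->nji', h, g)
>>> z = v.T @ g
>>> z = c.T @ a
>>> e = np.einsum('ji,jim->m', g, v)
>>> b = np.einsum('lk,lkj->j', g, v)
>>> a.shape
(7, 7)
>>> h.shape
(3, 7)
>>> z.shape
(3, 7)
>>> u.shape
(5, 11, 7, 7)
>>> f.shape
(7, 7)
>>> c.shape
(7, 3)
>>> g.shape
(23, 3)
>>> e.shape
(7,)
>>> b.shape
(7,)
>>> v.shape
(23, 3, 7)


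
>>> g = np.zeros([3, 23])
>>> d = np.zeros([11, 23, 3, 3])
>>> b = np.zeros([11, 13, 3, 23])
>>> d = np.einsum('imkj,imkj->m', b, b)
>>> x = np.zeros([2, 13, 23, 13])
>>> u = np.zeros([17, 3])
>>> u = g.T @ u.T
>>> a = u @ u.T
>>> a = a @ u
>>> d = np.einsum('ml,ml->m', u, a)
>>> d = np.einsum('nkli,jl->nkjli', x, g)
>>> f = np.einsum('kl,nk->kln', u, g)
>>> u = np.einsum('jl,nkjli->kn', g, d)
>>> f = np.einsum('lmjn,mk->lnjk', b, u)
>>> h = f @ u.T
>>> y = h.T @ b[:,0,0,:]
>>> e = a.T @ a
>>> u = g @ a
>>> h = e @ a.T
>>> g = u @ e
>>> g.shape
(3, 17)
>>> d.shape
(2, 13, 3, 23, 13)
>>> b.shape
(11, 13, 3, 23)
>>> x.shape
(2, 13, 23, 13)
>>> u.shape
(3, 17)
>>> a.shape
(23, 17)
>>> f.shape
(11, 23, 3, 2)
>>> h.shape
(17, 23)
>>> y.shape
(13, 3, 23, 23)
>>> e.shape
(17, 17)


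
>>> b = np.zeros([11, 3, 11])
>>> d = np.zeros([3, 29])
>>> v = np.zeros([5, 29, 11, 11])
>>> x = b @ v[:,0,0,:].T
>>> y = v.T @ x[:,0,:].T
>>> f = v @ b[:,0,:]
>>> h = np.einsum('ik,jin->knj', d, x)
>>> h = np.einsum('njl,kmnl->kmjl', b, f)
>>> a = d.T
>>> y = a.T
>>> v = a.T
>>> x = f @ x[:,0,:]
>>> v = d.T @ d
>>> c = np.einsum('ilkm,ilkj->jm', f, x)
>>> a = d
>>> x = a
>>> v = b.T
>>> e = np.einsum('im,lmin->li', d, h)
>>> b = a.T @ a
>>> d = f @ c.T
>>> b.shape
(29, 29)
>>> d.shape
(5, 29, 11, 5)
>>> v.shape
(11, 3, 11)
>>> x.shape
(3, 29)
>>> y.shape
(3, 29)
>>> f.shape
(5, 29, 11, 11)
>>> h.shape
(5, 29, 3, 11)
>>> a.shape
(3, 29)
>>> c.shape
(5, 11)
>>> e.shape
(5, 3)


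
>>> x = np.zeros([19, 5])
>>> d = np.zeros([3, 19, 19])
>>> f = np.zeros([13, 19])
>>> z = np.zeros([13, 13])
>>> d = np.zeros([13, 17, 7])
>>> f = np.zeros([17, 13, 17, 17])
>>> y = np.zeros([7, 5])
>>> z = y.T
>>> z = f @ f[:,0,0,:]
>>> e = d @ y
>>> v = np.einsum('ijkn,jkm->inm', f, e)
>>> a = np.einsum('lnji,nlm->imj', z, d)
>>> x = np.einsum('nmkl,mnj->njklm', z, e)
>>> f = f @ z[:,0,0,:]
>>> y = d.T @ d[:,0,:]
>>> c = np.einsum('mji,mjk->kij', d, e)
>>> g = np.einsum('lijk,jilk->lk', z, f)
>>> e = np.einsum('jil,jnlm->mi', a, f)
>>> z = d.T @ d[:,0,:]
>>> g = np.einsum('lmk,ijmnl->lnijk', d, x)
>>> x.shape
(17, 5, 17, 17, 13)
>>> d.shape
(13, 17, 7)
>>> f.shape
(17, 13, 17, 17)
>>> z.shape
(7, 17, 7)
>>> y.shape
(7, 17, 7)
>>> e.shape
(17, 7)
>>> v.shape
(17, 17, 5)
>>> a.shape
(17, 7, 17)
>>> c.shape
(5, 7, 17)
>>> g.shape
(13, 17, 17, 5, 7)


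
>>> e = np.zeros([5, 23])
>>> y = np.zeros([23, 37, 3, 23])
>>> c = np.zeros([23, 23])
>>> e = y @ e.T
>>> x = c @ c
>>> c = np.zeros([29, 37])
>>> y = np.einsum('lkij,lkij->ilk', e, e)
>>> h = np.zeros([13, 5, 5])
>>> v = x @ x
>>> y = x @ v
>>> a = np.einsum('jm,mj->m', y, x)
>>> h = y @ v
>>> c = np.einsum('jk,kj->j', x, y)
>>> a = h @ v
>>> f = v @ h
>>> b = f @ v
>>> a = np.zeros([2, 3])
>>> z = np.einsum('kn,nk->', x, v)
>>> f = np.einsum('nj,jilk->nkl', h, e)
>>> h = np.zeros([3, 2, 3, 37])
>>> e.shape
(23, 37, 3, 5)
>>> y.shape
(23, 23)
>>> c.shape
(23,)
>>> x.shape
(23, 23)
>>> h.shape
(3, 2, 3, 37)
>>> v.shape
(23, 23)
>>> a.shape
(2, 3)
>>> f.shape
(23, 5, 3)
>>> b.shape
(23, 23)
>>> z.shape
()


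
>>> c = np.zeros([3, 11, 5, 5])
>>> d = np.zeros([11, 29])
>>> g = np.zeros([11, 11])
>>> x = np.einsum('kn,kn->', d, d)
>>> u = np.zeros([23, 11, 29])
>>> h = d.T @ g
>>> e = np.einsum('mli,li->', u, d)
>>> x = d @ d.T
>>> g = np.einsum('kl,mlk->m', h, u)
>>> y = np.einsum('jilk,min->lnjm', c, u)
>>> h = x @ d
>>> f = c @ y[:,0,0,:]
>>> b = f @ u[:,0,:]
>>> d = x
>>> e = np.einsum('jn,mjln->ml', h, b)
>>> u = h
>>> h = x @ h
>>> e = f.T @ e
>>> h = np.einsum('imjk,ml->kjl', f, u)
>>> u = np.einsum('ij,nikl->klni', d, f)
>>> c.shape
(3, 11, 5, 5)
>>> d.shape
(11, 11)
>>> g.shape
(23,)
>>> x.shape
(11, 11)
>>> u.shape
(5, 23, 3, 11)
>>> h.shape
(23, 5, 29)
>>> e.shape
(23, 5, 11, 5)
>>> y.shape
(5, 29, 3, 23)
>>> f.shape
(3, 11, 5, 23)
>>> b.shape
(3, 11, 5, 29)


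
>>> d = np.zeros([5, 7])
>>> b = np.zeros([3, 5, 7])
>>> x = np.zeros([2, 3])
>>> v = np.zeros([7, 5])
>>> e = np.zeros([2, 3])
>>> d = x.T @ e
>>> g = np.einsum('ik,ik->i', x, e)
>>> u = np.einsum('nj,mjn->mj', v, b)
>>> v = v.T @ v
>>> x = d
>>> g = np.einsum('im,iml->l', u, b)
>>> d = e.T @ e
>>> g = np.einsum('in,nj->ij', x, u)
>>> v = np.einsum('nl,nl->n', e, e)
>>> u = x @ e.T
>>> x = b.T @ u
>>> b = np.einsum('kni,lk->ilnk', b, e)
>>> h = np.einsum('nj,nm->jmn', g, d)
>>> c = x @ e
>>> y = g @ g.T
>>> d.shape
(3, 3)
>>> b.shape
(7, 2, 5, 3)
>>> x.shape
(7, 5, 2)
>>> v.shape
(2,)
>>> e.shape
(2, 3)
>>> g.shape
(3, 5)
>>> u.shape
(3, 2)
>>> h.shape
(5, 3, 3)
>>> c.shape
(7, 5, 3)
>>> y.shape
(3, 3)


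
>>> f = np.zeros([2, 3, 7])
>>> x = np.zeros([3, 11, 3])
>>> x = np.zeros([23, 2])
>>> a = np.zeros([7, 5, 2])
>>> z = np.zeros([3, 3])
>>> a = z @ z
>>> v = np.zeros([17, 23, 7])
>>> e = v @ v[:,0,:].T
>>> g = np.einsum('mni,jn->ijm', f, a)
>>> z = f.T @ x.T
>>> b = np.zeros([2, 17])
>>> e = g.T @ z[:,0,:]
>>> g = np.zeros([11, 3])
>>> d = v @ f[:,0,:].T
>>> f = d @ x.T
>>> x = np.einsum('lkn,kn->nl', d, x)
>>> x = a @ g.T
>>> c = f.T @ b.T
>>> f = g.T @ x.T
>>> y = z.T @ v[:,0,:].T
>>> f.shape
(3, 3)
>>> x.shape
(3, 11)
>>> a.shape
(3, 3)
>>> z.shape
(7, 3, 23)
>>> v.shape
(17, 23, 7)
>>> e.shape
(2, 3, 23)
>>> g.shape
(11, 3)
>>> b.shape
(2, 17)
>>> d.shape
(17, 23, 2)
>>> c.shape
(23, 23, 2)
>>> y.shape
(23, 3, 17)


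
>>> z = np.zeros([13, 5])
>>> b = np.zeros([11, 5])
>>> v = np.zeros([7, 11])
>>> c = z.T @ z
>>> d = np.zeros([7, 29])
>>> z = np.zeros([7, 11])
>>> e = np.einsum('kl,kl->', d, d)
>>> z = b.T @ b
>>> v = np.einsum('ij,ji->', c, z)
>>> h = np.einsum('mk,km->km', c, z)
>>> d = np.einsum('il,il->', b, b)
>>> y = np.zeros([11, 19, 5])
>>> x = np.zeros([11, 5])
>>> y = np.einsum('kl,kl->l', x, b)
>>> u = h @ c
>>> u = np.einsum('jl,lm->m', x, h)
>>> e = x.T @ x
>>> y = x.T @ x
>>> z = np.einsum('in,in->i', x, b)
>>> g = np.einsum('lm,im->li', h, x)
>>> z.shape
(11,)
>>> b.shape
(11, 5)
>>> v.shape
()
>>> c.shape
(5, 5)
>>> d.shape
()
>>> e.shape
(5, 5)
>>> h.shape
(5, 5)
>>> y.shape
(5, 5)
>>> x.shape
(11, 5)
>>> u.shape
(5,)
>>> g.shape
(5, 11)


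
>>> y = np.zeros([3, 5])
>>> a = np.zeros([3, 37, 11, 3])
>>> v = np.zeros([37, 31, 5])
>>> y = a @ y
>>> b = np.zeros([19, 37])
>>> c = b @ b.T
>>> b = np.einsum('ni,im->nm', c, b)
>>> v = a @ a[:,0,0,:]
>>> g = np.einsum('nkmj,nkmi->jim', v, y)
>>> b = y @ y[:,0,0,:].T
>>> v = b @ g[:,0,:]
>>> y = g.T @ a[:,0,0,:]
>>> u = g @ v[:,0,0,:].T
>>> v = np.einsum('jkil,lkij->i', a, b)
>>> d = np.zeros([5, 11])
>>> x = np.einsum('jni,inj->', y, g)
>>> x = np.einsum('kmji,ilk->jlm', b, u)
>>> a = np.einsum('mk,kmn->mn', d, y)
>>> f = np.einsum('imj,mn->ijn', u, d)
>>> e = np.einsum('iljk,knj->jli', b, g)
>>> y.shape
(11, 5, 3)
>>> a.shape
(5, 3)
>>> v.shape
(11,)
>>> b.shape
(3, 37, 11, 3)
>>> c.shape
(19, 19)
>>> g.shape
(3, 5, 11)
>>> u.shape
(3, 5, 3)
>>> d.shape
(5, 11)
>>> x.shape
(11, 5, 37)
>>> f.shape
(3, 3, 11)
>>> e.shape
(11, 37, 3)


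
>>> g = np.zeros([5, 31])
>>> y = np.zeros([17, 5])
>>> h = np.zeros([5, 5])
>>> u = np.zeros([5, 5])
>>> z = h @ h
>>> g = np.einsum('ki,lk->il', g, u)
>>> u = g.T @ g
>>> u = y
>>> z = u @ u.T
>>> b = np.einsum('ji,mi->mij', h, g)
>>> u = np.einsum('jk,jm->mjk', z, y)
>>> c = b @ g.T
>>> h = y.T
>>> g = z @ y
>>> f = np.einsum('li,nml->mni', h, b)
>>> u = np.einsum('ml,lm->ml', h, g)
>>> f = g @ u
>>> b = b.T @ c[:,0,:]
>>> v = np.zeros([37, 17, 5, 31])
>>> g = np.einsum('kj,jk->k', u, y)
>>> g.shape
(5,)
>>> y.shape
(17, 5)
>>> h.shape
(5, 17)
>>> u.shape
(5, 17)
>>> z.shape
(17, 17)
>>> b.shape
(5, 5, 31)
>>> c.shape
(31, 5, 31)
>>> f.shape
(17, 17)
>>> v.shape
(37, 17, 5, 31)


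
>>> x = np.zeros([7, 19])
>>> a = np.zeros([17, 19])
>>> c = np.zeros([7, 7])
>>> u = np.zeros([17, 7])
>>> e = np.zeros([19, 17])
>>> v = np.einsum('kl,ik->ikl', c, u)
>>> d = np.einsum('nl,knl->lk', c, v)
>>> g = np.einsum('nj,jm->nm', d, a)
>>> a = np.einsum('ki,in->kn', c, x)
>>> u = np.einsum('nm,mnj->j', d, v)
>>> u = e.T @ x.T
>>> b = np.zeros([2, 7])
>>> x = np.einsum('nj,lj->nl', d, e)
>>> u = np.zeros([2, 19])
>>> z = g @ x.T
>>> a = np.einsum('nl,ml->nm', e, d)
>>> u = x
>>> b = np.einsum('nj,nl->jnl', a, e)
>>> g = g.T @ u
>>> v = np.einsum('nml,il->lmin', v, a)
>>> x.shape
(7, 19)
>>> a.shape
(19, 7)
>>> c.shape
(7, 7)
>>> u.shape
(7, 19)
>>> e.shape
(19, 17)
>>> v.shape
(7, 7, 19, 17)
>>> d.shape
(7, 17)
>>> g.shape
(19, 19)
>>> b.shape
(7, 19, 17)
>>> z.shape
(7, 7)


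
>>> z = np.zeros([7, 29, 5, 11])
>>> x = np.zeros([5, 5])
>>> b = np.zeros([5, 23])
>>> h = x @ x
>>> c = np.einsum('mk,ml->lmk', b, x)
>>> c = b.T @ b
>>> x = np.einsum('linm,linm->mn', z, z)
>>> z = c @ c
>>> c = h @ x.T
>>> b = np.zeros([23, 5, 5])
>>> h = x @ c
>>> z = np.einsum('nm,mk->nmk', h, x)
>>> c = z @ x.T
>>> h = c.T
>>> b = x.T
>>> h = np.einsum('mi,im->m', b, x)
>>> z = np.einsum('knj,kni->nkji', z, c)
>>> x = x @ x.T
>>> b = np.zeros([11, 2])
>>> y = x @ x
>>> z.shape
(11, 11, 5, 11)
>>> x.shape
(11, 11)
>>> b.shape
(11, 2)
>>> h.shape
(5,)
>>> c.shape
(11, 11, 11)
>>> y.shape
(11, 11)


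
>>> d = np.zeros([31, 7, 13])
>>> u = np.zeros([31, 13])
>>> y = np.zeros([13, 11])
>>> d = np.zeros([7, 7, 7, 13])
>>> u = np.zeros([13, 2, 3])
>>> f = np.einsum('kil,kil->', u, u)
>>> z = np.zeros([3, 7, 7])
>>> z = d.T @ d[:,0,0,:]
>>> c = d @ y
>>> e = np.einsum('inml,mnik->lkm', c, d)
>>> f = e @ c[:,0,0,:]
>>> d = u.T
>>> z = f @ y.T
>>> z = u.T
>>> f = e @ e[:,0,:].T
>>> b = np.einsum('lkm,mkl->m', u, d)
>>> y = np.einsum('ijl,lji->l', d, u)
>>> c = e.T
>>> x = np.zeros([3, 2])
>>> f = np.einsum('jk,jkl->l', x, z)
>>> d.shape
(3, 2, 13)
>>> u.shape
(13, 2, 3)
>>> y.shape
(13,)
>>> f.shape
(13,)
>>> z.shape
(3, 2, 13)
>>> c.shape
(7, 13, 11)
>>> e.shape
(11, 13, 7)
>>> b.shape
(3,)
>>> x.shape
(3, 2)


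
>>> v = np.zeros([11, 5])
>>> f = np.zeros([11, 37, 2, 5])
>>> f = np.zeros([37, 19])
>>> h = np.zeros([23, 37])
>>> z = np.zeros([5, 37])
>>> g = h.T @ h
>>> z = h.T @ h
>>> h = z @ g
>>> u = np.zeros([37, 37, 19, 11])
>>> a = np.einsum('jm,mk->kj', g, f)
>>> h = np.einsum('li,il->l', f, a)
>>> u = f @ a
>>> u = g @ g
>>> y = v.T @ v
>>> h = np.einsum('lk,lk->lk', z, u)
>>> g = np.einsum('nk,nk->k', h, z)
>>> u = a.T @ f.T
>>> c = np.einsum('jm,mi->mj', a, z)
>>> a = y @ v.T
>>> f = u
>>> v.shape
(11, 5)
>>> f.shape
(37, 37)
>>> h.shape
(37, 37)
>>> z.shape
(37, 37)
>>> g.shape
(37,)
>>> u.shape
(37, 37)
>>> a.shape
(5, 11)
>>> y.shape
(5, 5)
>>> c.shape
(37, 19)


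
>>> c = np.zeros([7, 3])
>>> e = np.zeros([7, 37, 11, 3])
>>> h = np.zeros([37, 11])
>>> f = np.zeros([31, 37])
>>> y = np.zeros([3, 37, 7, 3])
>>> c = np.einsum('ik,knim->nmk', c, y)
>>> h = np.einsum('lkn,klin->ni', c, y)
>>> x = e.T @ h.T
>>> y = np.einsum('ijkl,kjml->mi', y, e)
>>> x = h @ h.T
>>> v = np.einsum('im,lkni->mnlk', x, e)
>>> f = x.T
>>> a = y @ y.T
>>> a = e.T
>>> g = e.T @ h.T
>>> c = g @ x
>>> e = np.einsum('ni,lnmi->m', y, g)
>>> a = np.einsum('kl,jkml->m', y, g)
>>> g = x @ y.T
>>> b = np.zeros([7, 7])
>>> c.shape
(3, 11, 37, 3)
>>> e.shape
(37,)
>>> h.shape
(3, 7)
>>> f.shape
(3, 3)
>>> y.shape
(11, 3)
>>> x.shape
(3, 3)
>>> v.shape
(3, 11, 7, 37)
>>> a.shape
(37,)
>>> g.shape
(3, 11)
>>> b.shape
(7, 7)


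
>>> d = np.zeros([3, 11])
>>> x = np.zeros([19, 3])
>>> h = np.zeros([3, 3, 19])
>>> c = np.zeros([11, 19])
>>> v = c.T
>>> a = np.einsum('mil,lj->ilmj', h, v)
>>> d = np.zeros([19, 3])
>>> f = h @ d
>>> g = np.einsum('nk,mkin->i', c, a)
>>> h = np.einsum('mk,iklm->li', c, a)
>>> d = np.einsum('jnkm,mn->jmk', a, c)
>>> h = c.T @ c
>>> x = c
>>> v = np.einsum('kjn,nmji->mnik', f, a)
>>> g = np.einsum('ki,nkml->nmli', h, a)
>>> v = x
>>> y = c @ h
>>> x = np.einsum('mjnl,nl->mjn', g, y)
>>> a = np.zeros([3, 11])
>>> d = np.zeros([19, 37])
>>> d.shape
(19, 37)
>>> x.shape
(3, 3, 11)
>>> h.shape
(19, 19)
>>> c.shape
(11, 19)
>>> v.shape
(11, 19)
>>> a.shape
(3, 11)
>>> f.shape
(3, 3, 3)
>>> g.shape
(3, 3, 11, 19)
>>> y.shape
(11, 19)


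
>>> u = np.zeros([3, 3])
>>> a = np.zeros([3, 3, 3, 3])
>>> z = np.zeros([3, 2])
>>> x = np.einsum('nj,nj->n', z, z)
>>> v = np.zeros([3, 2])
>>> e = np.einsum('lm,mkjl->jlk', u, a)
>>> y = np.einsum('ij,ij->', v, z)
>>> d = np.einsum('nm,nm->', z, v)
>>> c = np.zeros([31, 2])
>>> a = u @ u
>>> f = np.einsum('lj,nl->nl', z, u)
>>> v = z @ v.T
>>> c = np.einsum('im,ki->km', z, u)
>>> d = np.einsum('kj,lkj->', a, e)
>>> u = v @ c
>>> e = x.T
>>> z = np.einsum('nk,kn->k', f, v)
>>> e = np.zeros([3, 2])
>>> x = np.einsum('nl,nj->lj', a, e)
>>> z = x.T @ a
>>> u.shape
(3, 2)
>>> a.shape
(3, 3)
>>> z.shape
(2, 3)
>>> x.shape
(3, 2)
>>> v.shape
(3, 3)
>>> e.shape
(3, 2)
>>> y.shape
()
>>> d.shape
()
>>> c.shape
(3, 2)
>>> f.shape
(3, 3)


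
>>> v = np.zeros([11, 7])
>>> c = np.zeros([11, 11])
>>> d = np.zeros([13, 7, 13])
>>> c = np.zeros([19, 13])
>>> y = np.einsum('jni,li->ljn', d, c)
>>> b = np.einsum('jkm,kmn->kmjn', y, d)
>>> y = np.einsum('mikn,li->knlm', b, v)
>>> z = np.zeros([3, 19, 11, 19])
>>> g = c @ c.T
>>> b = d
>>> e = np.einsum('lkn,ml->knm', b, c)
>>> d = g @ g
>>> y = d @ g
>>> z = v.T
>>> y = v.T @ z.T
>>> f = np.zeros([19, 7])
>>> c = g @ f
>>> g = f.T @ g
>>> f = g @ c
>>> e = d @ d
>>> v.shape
(11, 7)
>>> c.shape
(19, 7)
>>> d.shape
(19, 19)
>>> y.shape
(7, 7)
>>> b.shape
(13, 7, 13)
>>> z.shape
(7, 11)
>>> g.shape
(7, 19)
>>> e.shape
(19, 19)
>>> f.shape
(7, 7)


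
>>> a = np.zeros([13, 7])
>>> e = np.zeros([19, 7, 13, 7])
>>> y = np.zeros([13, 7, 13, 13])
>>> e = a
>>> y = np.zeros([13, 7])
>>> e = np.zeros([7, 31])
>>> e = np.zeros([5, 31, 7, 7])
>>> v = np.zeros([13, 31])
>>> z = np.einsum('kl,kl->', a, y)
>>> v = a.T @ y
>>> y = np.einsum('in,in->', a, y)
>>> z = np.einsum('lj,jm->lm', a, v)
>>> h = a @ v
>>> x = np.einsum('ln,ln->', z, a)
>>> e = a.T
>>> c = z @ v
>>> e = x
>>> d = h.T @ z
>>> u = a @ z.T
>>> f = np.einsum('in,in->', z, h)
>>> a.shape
(13, 7)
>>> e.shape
()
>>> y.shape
()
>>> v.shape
(7, 7)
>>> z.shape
(13, 7)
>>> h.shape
(13, 7)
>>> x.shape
()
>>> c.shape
(13, 7)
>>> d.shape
(7, 7)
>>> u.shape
(13, 13)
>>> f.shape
()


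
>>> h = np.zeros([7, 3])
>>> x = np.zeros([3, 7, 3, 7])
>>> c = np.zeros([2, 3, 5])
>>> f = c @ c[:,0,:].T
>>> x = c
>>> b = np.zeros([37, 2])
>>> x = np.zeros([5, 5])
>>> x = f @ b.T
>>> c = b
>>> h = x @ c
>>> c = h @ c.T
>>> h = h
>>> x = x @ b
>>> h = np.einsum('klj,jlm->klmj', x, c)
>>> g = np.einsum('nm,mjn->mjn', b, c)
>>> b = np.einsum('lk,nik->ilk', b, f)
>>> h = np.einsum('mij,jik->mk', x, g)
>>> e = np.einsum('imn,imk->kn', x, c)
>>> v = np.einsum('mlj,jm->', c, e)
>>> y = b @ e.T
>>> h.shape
(2, 37)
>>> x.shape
(2, 3, 2)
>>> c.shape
(2, 3, 37)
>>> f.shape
(2, 3, 2)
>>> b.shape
(3, 37, 2)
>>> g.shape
(2, 3, 37)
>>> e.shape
(37, 2)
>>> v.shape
()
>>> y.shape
(3, 37, 37)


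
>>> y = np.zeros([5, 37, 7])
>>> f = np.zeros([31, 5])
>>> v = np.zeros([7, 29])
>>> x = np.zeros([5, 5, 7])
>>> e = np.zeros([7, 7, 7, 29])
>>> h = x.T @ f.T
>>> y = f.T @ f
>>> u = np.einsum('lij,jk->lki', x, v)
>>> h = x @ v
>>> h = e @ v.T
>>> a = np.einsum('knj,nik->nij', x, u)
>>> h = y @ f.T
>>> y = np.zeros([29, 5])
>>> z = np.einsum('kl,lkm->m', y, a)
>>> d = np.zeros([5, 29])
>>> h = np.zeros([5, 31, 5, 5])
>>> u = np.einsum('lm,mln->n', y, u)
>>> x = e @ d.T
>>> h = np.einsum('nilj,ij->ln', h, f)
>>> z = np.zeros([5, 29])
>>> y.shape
(29, 5)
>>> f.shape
(31, 5)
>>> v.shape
(7, 29)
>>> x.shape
(7, 7, 7, 5)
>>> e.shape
(7, 7, 7, 29)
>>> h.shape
(5, 5)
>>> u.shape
(5,)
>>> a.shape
(5, 29, 7)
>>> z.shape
(5, 29)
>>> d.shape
(5, 29)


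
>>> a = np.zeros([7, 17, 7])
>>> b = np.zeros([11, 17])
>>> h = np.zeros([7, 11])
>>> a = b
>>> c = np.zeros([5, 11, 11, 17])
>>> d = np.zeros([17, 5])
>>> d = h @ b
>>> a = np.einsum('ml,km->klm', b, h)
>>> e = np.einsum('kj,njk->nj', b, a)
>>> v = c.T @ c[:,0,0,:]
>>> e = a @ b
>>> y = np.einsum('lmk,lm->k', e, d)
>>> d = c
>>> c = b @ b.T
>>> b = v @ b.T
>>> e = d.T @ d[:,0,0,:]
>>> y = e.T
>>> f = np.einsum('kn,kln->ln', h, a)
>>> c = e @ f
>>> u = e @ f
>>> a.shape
(7, 17, 11)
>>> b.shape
(17, 11, 11, 11)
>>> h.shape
(7, 11)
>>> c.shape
(17, 11, 11, 11)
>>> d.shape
(5, 11, 11, 17)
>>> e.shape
(17, 11, 11, 17)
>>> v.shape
(17, 11, 11, 17)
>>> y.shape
(17, 11, 11, 17)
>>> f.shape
(17, 11)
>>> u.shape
(17, 11, 11, 11)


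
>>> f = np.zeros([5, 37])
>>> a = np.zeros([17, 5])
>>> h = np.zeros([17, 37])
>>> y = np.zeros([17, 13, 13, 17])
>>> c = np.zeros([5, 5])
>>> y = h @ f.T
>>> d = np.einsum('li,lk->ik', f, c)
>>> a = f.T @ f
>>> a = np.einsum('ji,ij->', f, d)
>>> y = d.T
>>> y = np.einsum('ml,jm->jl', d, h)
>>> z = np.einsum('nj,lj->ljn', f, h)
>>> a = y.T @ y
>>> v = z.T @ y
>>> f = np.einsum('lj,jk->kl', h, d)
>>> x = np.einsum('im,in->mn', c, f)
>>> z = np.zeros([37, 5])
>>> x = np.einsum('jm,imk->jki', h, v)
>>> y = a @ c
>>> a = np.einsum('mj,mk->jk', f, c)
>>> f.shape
(5, 17)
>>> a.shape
(17, 5)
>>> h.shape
(17, 37)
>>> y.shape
(5, 5)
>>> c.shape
(5, 5)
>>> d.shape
(37, 5)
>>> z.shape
(37, 5)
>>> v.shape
(5, 37, 5)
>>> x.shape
(17, 5, 5)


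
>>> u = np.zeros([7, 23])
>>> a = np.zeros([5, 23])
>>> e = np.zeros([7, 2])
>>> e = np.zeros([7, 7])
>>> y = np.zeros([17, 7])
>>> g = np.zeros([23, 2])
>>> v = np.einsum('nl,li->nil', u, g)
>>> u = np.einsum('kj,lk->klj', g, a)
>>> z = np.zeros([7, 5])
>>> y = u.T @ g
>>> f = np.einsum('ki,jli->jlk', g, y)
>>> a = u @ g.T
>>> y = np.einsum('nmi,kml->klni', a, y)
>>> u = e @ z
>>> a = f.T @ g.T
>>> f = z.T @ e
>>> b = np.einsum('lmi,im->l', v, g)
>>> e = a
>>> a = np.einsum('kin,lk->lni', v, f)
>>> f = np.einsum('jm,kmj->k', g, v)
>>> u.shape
(7, 5)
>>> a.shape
(5, 23, 2)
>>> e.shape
(23, 5, 23)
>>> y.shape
(2, 2, 23, 23)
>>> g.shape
(23, 2)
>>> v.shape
(7, 2, 23)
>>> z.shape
(7, 5)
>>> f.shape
(7,)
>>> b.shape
(7,)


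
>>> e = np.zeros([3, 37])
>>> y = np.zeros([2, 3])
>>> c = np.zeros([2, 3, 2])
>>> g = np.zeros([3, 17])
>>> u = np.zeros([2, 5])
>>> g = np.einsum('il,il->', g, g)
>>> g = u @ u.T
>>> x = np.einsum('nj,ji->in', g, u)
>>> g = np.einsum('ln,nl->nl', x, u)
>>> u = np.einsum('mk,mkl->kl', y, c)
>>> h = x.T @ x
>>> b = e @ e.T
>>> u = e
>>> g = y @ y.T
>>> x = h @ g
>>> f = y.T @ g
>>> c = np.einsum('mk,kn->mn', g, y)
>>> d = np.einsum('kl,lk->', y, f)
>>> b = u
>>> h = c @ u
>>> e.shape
(3, 37)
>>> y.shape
(2, 3)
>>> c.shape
(2, 3)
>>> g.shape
(2, 2)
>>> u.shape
(3, 37)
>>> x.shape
(2, 2)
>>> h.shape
(2, 37)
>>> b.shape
(3, 37)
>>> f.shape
(3, 2)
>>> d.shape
()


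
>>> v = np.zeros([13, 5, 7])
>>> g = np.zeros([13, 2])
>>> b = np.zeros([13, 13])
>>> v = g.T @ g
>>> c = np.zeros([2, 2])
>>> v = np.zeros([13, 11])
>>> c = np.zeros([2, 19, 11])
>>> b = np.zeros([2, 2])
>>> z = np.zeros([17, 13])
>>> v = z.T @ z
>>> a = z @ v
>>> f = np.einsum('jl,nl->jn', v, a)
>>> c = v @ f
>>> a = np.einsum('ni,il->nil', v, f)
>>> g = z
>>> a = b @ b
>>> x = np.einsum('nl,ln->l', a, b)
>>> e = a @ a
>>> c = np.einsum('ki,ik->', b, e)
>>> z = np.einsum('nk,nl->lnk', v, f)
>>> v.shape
(13, 13)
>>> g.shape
(17, 13)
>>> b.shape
(2, 2)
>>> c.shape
()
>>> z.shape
(17, 13, 13)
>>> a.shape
(2, 2)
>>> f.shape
(13, 17)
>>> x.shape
(2,)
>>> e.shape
(2, 2)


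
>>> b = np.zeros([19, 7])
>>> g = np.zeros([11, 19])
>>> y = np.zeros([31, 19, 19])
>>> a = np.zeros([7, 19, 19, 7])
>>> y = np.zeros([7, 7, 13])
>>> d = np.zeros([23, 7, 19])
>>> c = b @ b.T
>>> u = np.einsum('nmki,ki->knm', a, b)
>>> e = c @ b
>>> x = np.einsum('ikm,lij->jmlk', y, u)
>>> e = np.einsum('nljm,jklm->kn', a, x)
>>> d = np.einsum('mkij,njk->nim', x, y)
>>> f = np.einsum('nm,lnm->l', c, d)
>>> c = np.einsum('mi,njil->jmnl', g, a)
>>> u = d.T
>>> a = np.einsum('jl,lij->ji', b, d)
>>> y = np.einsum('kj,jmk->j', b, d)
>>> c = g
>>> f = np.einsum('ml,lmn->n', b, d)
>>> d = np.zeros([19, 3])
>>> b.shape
(19, 7)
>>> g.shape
(11, 19)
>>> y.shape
(7,)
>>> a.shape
(19, 19)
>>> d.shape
(19, 3)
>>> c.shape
(11, 19)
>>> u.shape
(19, 19, 7)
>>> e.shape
(13, 7)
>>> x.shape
(19, 13, 19, 7)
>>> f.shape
(19,)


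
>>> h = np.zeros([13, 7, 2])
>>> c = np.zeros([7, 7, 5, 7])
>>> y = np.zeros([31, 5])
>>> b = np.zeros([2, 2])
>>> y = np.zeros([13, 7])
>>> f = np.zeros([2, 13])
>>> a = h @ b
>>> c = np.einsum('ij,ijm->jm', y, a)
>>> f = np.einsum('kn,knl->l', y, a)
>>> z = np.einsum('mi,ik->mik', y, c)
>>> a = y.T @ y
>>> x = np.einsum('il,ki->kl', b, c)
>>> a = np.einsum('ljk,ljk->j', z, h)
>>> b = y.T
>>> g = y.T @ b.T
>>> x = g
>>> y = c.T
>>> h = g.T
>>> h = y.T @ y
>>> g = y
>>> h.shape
(7, 7)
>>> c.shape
(7, 2)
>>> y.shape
(2, 7)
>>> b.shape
(7, 13)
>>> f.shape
(2,)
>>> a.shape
(7,)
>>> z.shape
(13, 7, 2)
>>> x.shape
(7, 7)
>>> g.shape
(2, 7)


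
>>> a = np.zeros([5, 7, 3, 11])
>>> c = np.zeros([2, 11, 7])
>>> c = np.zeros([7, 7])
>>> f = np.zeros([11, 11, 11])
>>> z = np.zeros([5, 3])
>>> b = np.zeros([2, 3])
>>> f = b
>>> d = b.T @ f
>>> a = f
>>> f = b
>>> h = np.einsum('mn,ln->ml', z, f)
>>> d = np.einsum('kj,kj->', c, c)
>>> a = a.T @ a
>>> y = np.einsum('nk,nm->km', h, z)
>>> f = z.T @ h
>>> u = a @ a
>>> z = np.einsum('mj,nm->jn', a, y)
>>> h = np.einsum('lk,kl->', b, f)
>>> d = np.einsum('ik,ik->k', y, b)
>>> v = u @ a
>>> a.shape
(3, 3)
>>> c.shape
(7, 7)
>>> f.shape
(3, 2)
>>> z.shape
(3, 2)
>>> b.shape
(2, 3)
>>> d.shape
(3,)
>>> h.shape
()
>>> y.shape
(2, 3)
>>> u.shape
(3, 3)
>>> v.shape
(3, 3)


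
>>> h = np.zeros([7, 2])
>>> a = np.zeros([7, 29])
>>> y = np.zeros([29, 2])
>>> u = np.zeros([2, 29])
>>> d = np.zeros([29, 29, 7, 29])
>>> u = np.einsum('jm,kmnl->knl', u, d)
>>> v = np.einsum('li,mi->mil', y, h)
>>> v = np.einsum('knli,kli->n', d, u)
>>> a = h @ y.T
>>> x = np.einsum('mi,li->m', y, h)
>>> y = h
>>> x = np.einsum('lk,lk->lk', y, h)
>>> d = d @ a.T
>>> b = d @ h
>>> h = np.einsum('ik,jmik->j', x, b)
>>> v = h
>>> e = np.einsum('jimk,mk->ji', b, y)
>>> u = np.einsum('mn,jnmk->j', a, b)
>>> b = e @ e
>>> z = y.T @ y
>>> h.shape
(29,)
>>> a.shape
(7, 29)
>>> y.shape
(7, 2)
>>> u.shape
(29,)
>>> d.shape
(29, 29, 7, 7)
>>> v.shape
(29,)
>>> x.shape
(7, 2)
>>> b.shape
(29, 29)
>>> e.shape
(29, 29)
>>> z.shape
(2, 2)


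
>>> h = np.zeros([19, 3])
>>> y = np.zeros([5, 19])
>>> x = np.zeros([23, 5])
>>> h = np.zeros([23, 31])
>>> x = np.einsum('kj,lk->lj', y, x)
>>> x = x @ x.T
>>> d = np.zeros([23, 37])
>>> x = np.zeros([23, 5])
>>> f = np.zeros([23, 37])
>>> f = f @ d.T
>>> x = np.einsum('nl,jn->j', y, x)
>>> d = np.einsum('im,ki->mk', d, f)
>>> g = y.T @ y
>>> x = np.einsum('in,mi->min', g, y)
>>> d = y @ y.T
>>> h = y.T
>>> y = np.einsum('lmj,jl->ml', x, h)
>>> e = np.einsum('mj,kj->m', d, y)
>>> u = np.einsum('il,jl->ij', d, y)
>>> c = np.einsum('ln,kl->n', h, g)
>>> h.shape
(19, 5)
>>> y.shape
(19, 5)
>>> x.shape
(5, 19, 19)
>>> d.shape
(5, 5)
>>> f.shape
(23, 23)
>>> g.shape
(19, 19)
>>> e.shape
(5,)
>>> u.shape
(5, 19)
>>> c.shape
(5,)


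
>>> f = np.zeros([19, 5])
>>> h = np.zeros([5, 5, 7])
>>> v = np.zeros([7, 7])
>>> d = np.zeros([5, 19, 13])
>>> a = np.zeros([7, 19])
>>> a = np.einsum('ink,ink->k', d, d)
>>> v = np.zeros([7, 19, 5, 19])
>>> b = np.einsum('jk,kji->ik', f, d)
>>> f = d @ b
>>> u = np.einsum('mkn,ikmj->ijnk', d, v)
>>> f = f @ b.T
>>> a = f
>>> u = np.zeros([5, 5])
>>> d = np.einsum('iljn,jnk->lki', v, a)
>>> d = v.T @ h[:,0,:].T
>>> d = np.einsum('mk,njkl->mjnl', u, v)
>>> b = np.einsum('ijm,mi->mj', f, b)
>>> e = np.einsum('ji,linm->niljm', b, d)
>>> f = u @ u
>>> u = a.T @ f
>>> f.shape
(5, 5)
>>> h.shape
(5, 5, 7)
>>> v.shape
(7, 19, 5, 19)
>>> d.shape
(5, 19, 7, 19)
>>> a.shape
(5, 19, 13)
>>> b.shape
(13, 19)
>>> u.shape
(13, 19, 5)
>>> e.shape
(7, 19, 5, 13, 19)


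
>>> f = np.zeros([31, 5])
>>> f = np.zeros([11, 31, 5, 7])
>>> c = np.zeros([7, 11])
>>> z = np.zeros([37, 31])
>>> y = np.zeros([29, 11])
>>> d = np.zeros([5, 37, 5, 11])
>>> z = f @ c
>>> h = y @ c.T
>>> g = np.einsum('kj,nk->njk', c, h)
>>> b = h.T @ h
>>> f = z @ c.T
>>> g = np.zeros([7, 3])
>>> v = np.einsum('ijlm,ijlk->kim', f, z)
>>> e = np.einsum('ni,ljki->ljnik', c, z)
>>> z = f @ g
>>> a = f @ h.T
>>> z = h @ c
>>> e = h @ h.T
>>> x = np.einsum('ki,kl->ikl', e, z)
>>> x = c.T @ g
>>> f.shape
(11, 31, 5, 7)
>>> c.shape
(7, 11)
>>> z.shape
(29, 11)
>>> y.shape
(29, 11)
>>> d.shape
(5, 37, 5, 11)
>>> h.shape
(29, 7)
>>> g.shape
(7, 3)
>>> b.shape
(7, 7)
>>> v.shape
(11, 11, 7)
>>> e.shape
(29, 29)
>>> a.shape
(11, 31, 5, 29)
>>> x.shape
(11, 3)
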